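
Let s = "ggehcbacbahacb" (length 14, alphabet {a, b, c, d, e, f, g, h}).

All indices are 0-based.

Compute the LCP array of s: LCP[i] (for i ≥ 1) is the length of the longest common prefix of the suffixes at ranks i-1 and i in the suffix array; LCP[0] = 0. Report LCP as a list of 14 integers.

[0, 3, 1, 0, 1, 2, 0, 2, 3, 0, 0, 1, 0, 1]

rank→(start, suffix):
  0 → (11, 'acb')
  1 → (6, 'acbahacb')
  2 → (9, 'ahacb')
  3 → (13, 'b')
  4 → (5, 'bacbahacb')
  5 → (8, 'bahacb')
  6 → (12, 'cb')
  7 → (4, 'cbacbahacb')
  8 → (7, 'cbahacb')
  9 → (2, 'ehcbacbahacb')
  10 → (1, 'gehcbacbahacb')
  11 → (0, 'ggehcbacbahacb')
  12 → (10, 'hacb')
  13 → (3, 'hcbacbahacb')

SA = [11, 6, 9, 13, 5, 8, 12, 4, 7, 2, 1, 0, 10, 3]
[i] adj suffixes → lcp
  [1] 11/6 → 3 ('acb')
  [2] 6/9 → 1 ('a')
  [3] 9/13 → 0 ('')
  [4] 13/5 → 1 ('b')
  [5] 5/8 → 2 ('ba')
  [6] 8/12 → 0 ('')
  [7] 12/4 → 2 ('cb')
  [8] 4/7 → 3 ('cba')
  [9] 7/2 → 0 ('')
  [10] 2/1 → 0 ('')
  [11] 1/0 → 1 ('g')
  [12] 0/10 → 0 ('')
  [13] 10/3 → 1 ('h')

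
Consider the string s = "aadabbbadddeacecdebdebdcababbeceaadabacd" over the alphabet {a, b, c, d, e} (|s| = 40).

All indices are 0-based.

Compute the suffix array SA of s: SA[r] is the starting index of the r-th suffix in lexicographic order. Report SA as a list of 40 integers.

sorted suffixes:
  #0 SA[0]=32  'aadabacd'
  #1 SA[1]=0  'aadabbbadddeacecdebdebdcababbeceaadabacd'
  #2 SA[2]=24  'ababbeceaadabacd'
  #3 SA[3]=35  'abacd'
  #4 SA[4]=3  'abbbadddeacecdebdebdcababbeceaadabacd'
  #5 SA[5]=26  'abbeceaadabacd'
  #6 SA[6]=37  'acd'
  #7 SA[7]=12  'acecdebdebdcababbeceaadabacd'
  #8 SA[8]=33  'adabacd'
  #9 SA[9]=1  'adabbbadddeacecdebdebdcababbeceaadabacd'
  #10 SA[10]=7  'adddeacecdebdebdcababbeceaadabacd'
  #11 SA[11]=25  'babbeceaadabacd'
  #12 SA[12]=36  'bacd'
  #13 SA[13]=6  'badddeacecdebdebdcababbeceaadabacd'
  #14 SA[14]=5  'bbadddeacecdebdebdcababbeceaadabacd'
  #15 SA[15]=4  'bbbadddeacecdebdebdcababbeceaadabacd'
  #16 SA[16]=27  'bbeceaadabacd'
  #17 SA[17]=21  'bdcababbeceaadabacd'
  #18 SA[18]=18  'bdebdcababbeceaadabacd'
  #19 SA[19]=28  'beceaadabacd'
  #20 SA[20]=23  'cababbeceaadabacd'
  #21 SA[21]=38  'cd'
  #22 SA[22]=15  'cdebdebdcababbeceaadabacd'
  #23 SA[23]=30  'ceaadabacd'
  #24 SA[24]=13  'cecdebdebdcababbeceaadabacd'
  #25 SA[25]=39  'd'
  #26 SA[26]=34  'dabacd'
  #27 SA[27]=2  'dabbbadddeacecdebdebdcababbeceaadabacd'
  #28 SA[28]=22  'dcababbeceaadabacd'
  #29 SA[29]=8  'dddeacecdebdebdcababbeceaadabacd'
  #30 SA[30]=9  'ddeacecdebdebdcababbeceaadabacd'
  #31 SA[31]=10  'deacecdebdebdcababbeceaadabacd'
  #32 SA[32]=19  'debdcababbeceaadabacd'
  #33 SA[33]=16  'debdebdcababbeceaadabacd'
  #34 SA[34]=31  'eaadabacd'
  #35 SA[35]=11  'eacecdebdebdcababbeceaadabacd'
  #36 SA[36]=20  'ebdcababbeceaadabacd'
  #37 SA[37]=17  'ebdebdcababbeceaadabacd'
  #38 SA[38]=14  'ecdebdebdcababbeceaadabacd'
  #39 SA[39]=29  'eceaadabacd'

[32, 0, 24, 35, 3, 26, 37, 12, 33, 1, 7, 25, 36, 6, 5, 4, 27, 21, 18, 28, 23, 38, 15, 30, 13, 39, 34, 2, 22, 8, 9, 10, 19, 16, 31, 11, 20, 17, 14, 29]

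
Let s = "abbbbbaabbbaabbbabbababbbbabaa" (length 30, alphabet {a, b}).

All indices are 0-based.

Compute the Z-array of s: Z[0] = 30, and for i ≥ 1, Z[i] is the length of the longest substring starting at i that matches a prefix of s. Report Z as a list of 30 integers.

Z[0]=30
i=1: fresh scan; Z[1]=0
i=2: fresh scan; Z[2]=0
i=3: fresh scan; Z[3]=0
i=4: fresh scan; Z[4]=0
i=5: fresh scan; Z[5]=0
i=6: fresh scan; Z[6]=1 extend→box=[6,7)
i=7: fresh scan; Z[7]=4 extend→box=[7,11)
i=8: min(r-i=3, Z[1]=0)=0; Z[8]=0
i=9: min(r-i=2, Z[2]=0)=0; Z[9]=0
i=10: min(r-i=1, Z[3]=0)=0; Z[10]=0
i=11: fresh scan; Z[11]=1 extend→box=[11,12)
i=12: fresh scan; Z[12]=4 extend→box=[12,16)
i=13: min(r-i=3, Z[1]=0)=0; Z[13]=0
i=14: min(r-i=2, Z[2]=0)=0; Z[14]=0
i=15: min(r-i=1, Z[3]=0)=0; Z[15]=0
i=16: fresh scan; Z[16]=3 extend→box=[16,19)
i=17: min(r-i=2, Z[1]=0)=0; Z[17]=0
i=18: min(r-i=1, Z[2]=0)=0; Z[18]=0
i=19: fresh scan; Z[19]=2 extend→box=[19,21)
i=20: min(r-i=1, Z[1]=0)=0; Z[20]=0
i=21: fresh scan; Z[21]=5 extend→box=[21,26)
i=22: min(r-i=4, Z[1]=0)=0; Z[22]=0
i=23: min(r-i=3, Z[2]=0)=0; Z[23]=0
i=24: min(r-i=2, Z[3]=0)=0; Z[24]=0
i=25: min(r-i=1, Z[4]=0)=0; Z[25]=0
i=26: fresh scan; Z[26]=2 extend→box=[26,28)
i=27: min(r-i=1, Z[1]=0)=0; Z[27]=0
i=28: fresh scan; Z[28]=1 extend→box=[28,29)
i=29: fresh scan; Z[29]=1 extend→box=[29,30)

[30, 0, 0, 0, 0, 0, 1, 4, 0, 0, 0, 1, 4, 0, 0, 0, 3, 0, 0, 2, 0, 5, 0, 0, 0, 0, 2, 0, 1, 1]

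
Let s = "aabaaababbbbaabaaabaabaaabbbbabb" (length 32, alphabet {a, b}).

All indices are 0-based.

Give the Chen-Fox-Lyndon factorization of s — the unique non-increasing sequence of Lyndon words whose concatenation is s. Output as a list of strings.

emit factor 1: 'aab' (i=0, period=3)
emit factor 2: 'aaababbbbaab' (i=3, period=12)
emit factor 3: 'aaabaabaaabbbbabb' (i=15, period=17)

["aab", "aaababbbbaab", "aaabaabaaabbbbabb"]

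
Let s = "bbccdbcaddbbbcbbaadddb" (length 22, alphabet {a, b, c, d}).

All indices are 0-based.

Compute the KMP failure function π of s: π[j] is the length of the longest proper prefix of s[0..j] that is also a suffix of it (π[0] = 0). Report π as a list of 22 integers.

π[0] = 0
j=1 s[j]='b': π[1]=1 (border 'b')
j=2 s[j]='c': k: 1→0; π[2]=0 (border '')
j=3 s[j]='c': π[3]=0 (border '')
j=4 s[j]='d': π[4]=0 (border '')
j=5 s[j]='b': π[5]=1 (border 'b')
j=6 s[j]='c': k: 1→0; π[6]=0 (border '')
j=7 s[j]='a': π[7]=0 (border '')
j=8 s[j]='d': π[8]=0 (border '')
j=9 s[j]='d': π[9]=0 (border '')
j=10 s[j]='b': π[10]=1 (border 'b')
j=11 s[j]='b': π[11]=2 (border 'bb')
j=12 s[j]='b': k: 2→1; π[12]=2 (border 'bb')
j=13 s[j]='c': π[13]=3 (border 'bbc')
j=14 s[j]='b': k: 3→0; π[14]=1 (border 'b')
j=15 s[j]='b': π[15]=2 (border 'bb')
j=16 s[j]='a': k: 2→1→0; π[16]=0 (border '')
j=17 s[j]='a': π[17]=0 (border '')
j=18 s[j]='d': π[18]=0 (border '')
j=19 s[j]='d': π[19]=0 (border '')
j=20 s[j]='d': π[20]=0 (border '')
j=21 s[j]='b': π[21]=1 (border 'b')

[0, 1, 0, 0, 0, 1, 0, 0, 0, 0, 1, 2, 2, 3, 1, 2, 0, 0, 0, 0, 0, 1]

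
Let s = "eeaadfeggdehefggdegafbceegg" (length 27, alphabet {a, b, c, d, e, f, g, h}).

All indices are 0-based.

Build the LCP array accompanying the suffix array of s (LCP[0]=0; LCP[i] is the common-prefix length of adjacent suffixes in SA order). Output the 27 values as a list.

sorted suffixes:
  #0 SA[0]=2  'aadfeggdehefggdegafbceegg'
  #1 SA[1]=3  'adfeggdehefggdegafbceegg'
  #2 SA[2]=19  'afbceegg'
  #3 SA[3]=21  'bceegg'
  #4 SA[4]=22  'ceegg'
  #5 SA[5]=16  'degafbceegg'
  #6 SA[6]=9  'dehefggdegafbceegg'
  #7 SA[7]=4  'dfeggdehefggdegafbceegg'
  #8 SA[8]=1  'eaadfeggdehefggdegafbceegg'
  #9 SA[9]=0  'eeaadfeggdehefggdegafbceegg'
  #10 SA[10]=23  'eegg'
  #11 SA[11]=12  'efggdegafbceegg'
  #12 SA[12]=17  'egafbceegg'
  #13 SA[13]=24  'egg'
  #14 SA[14]=6  'eggdehefggdegafbceegg'
  #15 SA[15]=10  'ehefggdegafbceegg'
  #16 SA[16]=20  'fbceegg'
  #17 SA[17]=5  'feggdehefggdegafbceegg'
  #18 SA[18]=13  'fggdegafbceegg'
  #19 SA[19]=26  'g'
  #20 SA[20]=18  'gafbceegg'
  #21 SA[21]=15  'gdegafbceegg'
  #22 SA[22]=8  'gdehefggdegafbceegg'
  #23 SA[23]=25  'gg'
  #24 SA[24]=14  'ggdegafbceegg'
  #25 SA[25]=7  'ggdehefggdegafbceegg'
  #26 SA[26]=11  'hefggdegafbceegg'

SA = [2, 3, 19, 21, 22, 16, 9, 4, 1, 0, 23, 12, 17, 24, 6, 10, 20, 5, 13, 26, 18, 15, 8, 25, 14, 7, 11]
i: (SA[i-1],SA[i]) lcp shared
  1: (2,3) 1 'a'
  2: (3,19) 1 'a'
  3: (19,21) 0 ''
  4: (21,22) 0 ''
  5: (22,16) 0 ''
  6: (16,9) 2 'de'
  7: (9,4) 1 'd'
  8: (4,1) 0 ''
  9: (1,0) 1 'e'
  10: (0,23) 2 'ee'
  11: (23,12) 1 'e'
  12: (12,17) 1 'e'
  13: (17,24) 2 'eg'
  14: (24,6) 3 'egg'
  15: (6,10) 1 'e'
  16: (10,20) 0 ''
  17: (20,5) 1 'f'
  18: (5,13) 1 'f'
  19: (13,26) 0 ''
  20: (26,18) 1 'g'
  21: (18,15) 1 'g'
  22: (15,8) 3 'gde'
  23: (8,25) 1 'g'
  24: (25,14) 2 'gg'
  25: (14,7) 4 'ggde'
  26: (7,11) 0 ''

[0, 1, 1, 0, 0, 0, 2, 1, 0, 1, 2, 1, 1, 2, 3, 1, 0, 1, 1, 0, 1, 1, 3, 1, 2, 4, 0]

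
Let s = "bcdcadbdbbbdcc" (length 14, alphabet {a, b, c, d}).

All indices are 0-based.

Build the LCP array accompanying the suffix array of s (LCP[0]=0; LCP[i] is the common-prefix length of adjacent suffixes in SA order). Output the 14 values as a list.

[0, 0, 2, 1, 1, 2, 0, 1, 1, 1, 0, 2, 1, 2]

rank | idx | suffix
   0 |   4 | adbdbbbdcc
   1 |   8 | bbbdcc
   2 |   9 | bbdcc
   3 |   0 | bcdcadbdbbbdcc
   4 |   6 | bdbbbdcc
   5 |  10 | bdcc
   6 |  13 | c
   7 |   3 | cadbdbbbdcc
   8 |  12 | cc
   9 |   1 | cdcadbdbbbdcc
  10 |   7 | dbbbdcc
  11 |   5 | dbdbbbdcc
  12 |   2 | dcadbdbbbdcc
  13 |  11 | dcc

SA = [4, 8, 9, 0, 6, 10, 13, 3, 12, 1, 7, 5, 2, 11]
i: (SA[i-1],SA[i]) lcp shared
  1: (4,8) 0 ''
  2: (8,9) 2 'bb'
  3: (9,0) 1 'b'
  4: (0,6) 1 'b'
  5: (6,10) 2 'bd'
  6: (10,13) 0 ''
  7: (13,3) 1 'c'
  8: (3,12) 1 'c'
  9: (12,1) 1 'c'
  10: (1,7) 0 ''
  11: (7,5) 2 'db'
  12: (5,2) 1 'd'
  13: (2,11) 2 'dc'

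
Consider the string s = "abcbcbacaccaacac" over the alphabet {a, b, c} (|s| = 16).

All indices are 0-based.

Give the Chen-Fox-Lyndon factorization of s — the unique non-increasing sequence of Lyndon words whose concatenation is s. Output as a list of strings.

["abcbcbacacc", "aacac"]

emit factor 1: 'abcbcbacacc' (i=0, period=11)
emit factor 2: 'aacac' (i=11, period=5)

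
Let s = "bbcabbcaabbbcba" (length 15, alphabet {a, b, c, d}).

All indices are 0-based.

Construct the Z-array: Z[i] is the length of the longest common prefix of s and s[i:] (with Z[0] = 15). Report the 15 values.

Z[0]=15
i=1: outside box; Z[1]=1 scan→box=[1,2)
i=2: outside box; Z[2]=0
i=3: outside box; Z[3]=0
i=4: outside box; Z[4]=4 scan→box=[4,8)
i=5: min(r-i=3, Z[1]=1)=1; Z[5]=1
i=6: min(r-i=2, Z[2]=0)=0; Z[6]=0
i=7: min(r-i=1, Z[3]=0)=0; Z[7]=0
i=8: outside box; Z[8]=0
i=9: outside box; Z[9]=2 scan→box=[9,11)
i=10: min(r-i=1, Z[1]=1)=1; Z[10]=3 scan→box=[10,13)
i=11: min(r-i=2, Z[1]=1)=1; Z[11]=1
i=12: min(r-i=1, Z[2]=0)=0; Z[12]=0
i=13: outside box; Z[13]=1 scan→box=[13,14)
i=14: outside box; Z[14]=0

[15, 1, 0, 0, 4, 1, 0, 0, 0, 2, 3, 1, 0, 1, 0]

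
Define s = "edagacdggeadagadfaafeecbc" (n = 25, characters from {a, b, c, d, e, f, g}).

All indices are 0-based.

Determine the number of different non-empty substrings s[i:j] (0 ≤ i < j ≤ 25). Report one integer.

rank→(start, suffix):
  0 → (17, 'aafeecbc')
  1 → (4, 'acdggeadagadfaafeecbc')
  2 → (10, 'adagadfaafeecbc')
  3 → (14, 'adfaafeecbc')
  4 → (18, 'afeecbc')
  5 → (2, 'agacdggeadagadfaafeecbc')
  6 → (12, 'agadfaafeecbc')
  7 → (23, 'bc')
  8 → (24, 'c')
  9 → (22, 'cbc')
  10 → (5, 'cdggeadagadfaafeecbc')
  11 → (1, 'dagacdggeadagadfaafeecbc')
  12 → (11, 'dagadfaafeecbc')
  13 → (15, 'dfaafeecbc')
  14 → (6, 'dggeadagadfaafeecbc')
  15 → (9, 'eadagadfaafeecbc')
  16 → (21, 'ecbc')
  17 → (0, 'edagacdggeadagadfaafeecbc')
  18 → (20, 'eecbc')
  19 → (16, 'faafeecbc')
  20 → (19, 'feecbc')
  21 → (3, 'gacdggeadagadfaafeecbc')
  22 → (13, 'gadfaafeecbc')
  23 → (8, 'geadagadfaafeecbc')
  24 → (7, 'ggeadagadfaafeecbc')

SA = [17, 4, 10, 14, 18, 2, 12, 23, 24, 22, 5, 1, 11, 15, 6, 9, 21, 0, 20, 16, 19, 3, 13, 8, 7]
i: (SA[i-1],SA[i]) lcp shared
  1: (17,4) 1 'a'
  2: (4,10) 1 'a'
  3: (10,14) 2 'ad'
  4: (14,18) 1 'a'
  5: (18,2) 1 'a'
  6: (2,12) 3 'aga'
  7: (12,23) 0 ''
  8: (23,24) 0 ''
  9: (24,22) 1 'c'
  10: (22,5) 1 'c'
  11: (5,1) 0 ''
  12: (1,11) 4 'daga'
  13: (11,15) 1 'd'
  14: (15,6) 1 'd'
  15: (6,9) 0 ''
  16: (9,21) 1 'e'
  17: (21,0) 1 'e'
  18: (0,20) 1 'e'
  19: (20,16) 0 ''
  20: (16,19) 1 'f'
  21: (19,3) 0 ''
  22: (3,13) 2 'ga'
  23: (13,8) 1 'g'
  24: (8,7) 1 'g'

n(n+1)/2 = 25·26/2 = 325
Σ LCP = 0 + 1 + 1 + 2 + 1 + 1 + 3 + 0 + 0 + 1 + 1 + 0 + 4 + 1 + 1 + 0 + 1 + 1 + 1 + 0 + 1 + 0 + 2 + 1 + 1 = 25
distinct = 325 − 25 = 300

300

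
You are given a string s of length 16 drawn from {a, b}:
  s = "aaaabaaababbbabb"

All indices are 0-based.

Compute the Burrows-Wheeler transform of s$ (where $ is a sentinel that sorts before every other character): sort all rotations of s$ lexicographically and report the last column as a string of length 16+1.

b$abaaaabbbabaaba

rank  rotation           last
    0  $aaaabaaababbbabb  b
    1  aaaabaaababbbabb$  $
    2  aaabaaababbbabb$a  a
    3  aaababbbabb$aaaab  b
    4  aabaaababbbabb$aa  a
    5  aababbbabb$aaaaba  a
    6  abaaababbbabb$aaa  a
    7  ababbbabb$aaaabaa  a
    8  abb$aaaabaaababbb  b
    9  abbbabb$aaaabaaab  b
   10  b$aaaabaaababbbab  b
   11  baaababbbabb$aaaa  a
   12  babb$aaaabaaababb  b
   13  babbbabb$aaaabaaa  a
   14  bb$aaaabaaababbba  a
   15  bbabb$aaaabaaabab  b
   16  bbbabb$aaaabaaaba  a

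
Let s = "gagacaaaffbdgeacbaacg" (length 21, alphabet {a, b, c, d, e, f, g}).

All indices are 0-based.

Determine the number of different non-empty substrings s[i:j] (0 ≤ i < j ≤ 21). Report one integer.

sorted suffixes:
  #0 SA[0]=5  'aaaffbdgeacbaacg'
  #1 SA[1]=17  'aacg'
  #2 SA[2]=6  'aaffbdgeacbaacg'
  #3 SA[3]=3  'acaaaffbdgeacbaacg'
  #4 SA[4]=14  'acbaacg'
  #5 SA[5]=18  'acg'
  #6 SA[6]=7  'affbdgeacbaacg'
  #7 SA[7]=1  'agacaaaffbdgeacbaacg'
  #8 SA[8]=16  'baacg'
  #9 SA[9]=10  'bdgeacbaacg'
  #10 SA[10]=4  'caaaffbdgeacbaacg'
  #11 SA[11]=15  'cbaacg'
  #12 SA[12]=19  'cg'
  #13 SA[13]=11  'dgeacbaacg'
  #14 SA[14]=13  'eacbaacg'
  #15 SA[15]=9  'fbdgeacbaacg'
  #16 SA[16]=8  'ffbdgeacbaacg'
  #17 SA[17]=20  'g'
  #18 SA[18]=2  'gacaaaffbdgeacbaacg'
  #19 SA[19]=0  'gagacaaaffbdgeacbaacg'
  #20 SA[20]=12  'geacbaacg'

SA = [5, 17, 6, 3, 14, 18, 7, 1, 16, 10, 4, 15, 19, 11, 13, 9, 8, 20, 2, 0, 12]
i: (SA[i-1],SA[i]) lcp shared
  1: (5,17) 2 'aa'
  2: (17,6) 2 'aa'
  3: (6,3) 1 'a'
  4: (3,14) 2 'ac'
  5: (14,18) 2 'ac'
  6: (18,7) 1 'a'
  7: (7,1) 1 'a'
  8: (1,16) 0 ''
  9: (16,10) 1 'b'
  10: (10,4) 0 ''
  11: (4,15) 1 'c'
  12: (15,19) 1 'c'
  13: (19,11) 0 ''
  14: (11,13) 0 ''
  15: (13,9) 0 ''
  16: (9,8) 1 'f'
  17: (8,20) 0 ''
  18: (20,2) 1 'g'
  19: (2,0) 2 'ga'
  20: (0,12) 1 'g'

n(n+1)/2 = 21·22/2 = 231
Σ LCP = 0 + 2 + 2 + 1 + 2 + 2 + 1 + 1 + 0 + 1 + 0 + 1 + 1 + 0 + 0 + 0 + 1 + 0 + 1 + 2 + 1 = 19
distinct = 231 − 19 = 212

212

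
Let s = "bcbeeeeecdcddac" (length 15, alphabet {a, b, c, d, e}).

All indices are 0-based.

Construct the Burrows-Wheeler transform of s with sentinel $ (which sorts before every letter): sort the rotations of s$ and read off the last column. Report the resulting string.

rank  rotation          last
    0  $bcbeeeeecdcddac  c
    1  ac$bcbeeeeecdcdd  d
    2  bcbeeeeecdcddac$  $
    3  beeeeecdcddac$bc  c
    4  c$bcbeeeeecdcdda  a
    5  cbeeeeecdcddac$b  b
    6  cdcddac$bcbeeeee  e
    7  cddac$bcbeeeeecd  d
    8  dac$bcbeeeeecdcd  d
    9  dcddac$bcbeeeeec  c
   10  ddac$bcbeeeeecdc  c
   11  ecdcddac$bcbeeee  e
   12  eecdcddac$bcbeee  e
   13  eeecdcddac$bcbee  e
   14  eeeecdcddac$bcbe  e
   15  eeeeecdcddac$bcb  b

cd$cabeddcceeeeb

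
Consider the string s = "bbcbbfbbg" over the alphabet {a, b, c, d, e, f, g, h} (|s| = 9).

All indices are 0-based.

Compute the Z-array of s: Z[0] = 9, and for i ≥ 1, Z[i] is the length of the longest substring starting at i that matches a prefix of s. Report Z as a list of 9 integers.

[9, 1, 0, 2, 1, 0, 2, 1, 0]

Z[0]=9
i=1: fresh scan; Z[1]=1 grow→box=[1,2)
i=2: fresh scan; Z[2]=0
i=3: fresh scan; Z[3]=2 grow→box=[3,5)
i=4: min(r-i=1, Z[1]=1)=1; Z[4]=1
i=5: fresh scan; Z[5]=0
i=6: fresh scan; Z[6]=2 grow→box=[6,8)
i=7: min(r-i=1, Z[1]=1)=1; Z[7]=1
i=8: fresh scan; Z[8]=0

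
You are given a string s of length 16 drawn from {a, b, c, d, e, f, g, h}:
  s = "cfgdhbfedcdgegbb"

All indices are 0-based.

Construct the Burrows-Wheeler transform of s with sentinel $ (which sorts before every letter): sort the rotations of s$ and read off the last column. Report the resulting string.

rank  rotation           last
    0  $cfgdhbfedcdgegbb  b
    1  b$cfgdhbfedcdgegb  b
    2  bb$cfgdhbfedcdgeg  g
    3  bfedcdgegbb$cfgdh  h
    4  cdgegbb$cfgdhbfed  d
    5  cfgdhbfedcdgegbb$  $
    6  dcdgegbb$cfgdhbfe  e
    7  dgegbb$cfgdhbfedc  c
    8  dhbfedcdgegbb$cfg  g
    9  edcdgegbb$cfgdhbf  f
   10  egbb$cfgdhbfedcdg  g
   11  fedcdgegbb$cfgdhb  b
   12  fgdhbfedcdgegbb$c  c
   13  gbb$cfgdhbfedcdge  e
   14  gdhbfedcdgegbb$cf  f
   15  gegbb$cfgdhbfedcd  d
   16  hbfedcdgegbb$cfgd  d

bbghd$ecgfgbcefdd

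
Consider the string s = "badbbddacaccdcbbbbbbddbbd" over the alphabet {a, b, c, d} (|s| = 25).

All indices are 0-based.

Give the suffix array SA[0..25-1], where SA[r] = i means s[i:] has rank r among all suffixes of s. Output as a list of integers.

[7, 9, 1, 0, 14, 15, 16, 17, 22, 3, 18, 23, 4, 19, 8, 13, 10, 11, 24, 6, 21, 2, 12, 5, 20]

rank | idx | suffix
   0 |   7 | acaccdcbbbbbbddbbd
   1 |   9 | accdcbbbbbbddbbd
   2 |   1 | adbbddacaccdcbbbbbbddbbd
   3 |   0 | badbbddacaccdcbbbbbbddbbd
   4 |  14 | bbbbbbddbbd
   5 |  15 | bbbbbddbbd
   6 |  16 | bbbbddbbd
   7 |  17 | bbbddbbd
   8 |  22 | bbd
   9 |   3 | bbddacaccdcbbbbbbddbbd
  10 |  18 | bbddbbd
  11 |  23 | bd
  12 |   4 | bddacaccdcbbbbbbddbbd
  13 |  19 | bddbbd
  14 |   8 | caccdcbbbbbbddbbd
  15 |  13 | cbbbbbbddbbd
  16 |  10 | ccdcbbbbbbddbbd
  17 |  11 | cdcbbbbbbddbbd
  18 |  24 | d
  19 |   6 | dacaccdcbbbbbbddbbd
  20 |  21 | dbbd
  21 |   2 | dbbddacaccdcbbbbbbddbbd
  22 |  12 | dcbbbbbbddbbd
  23 |   5 | ddacaccdcbbbbbbddbbd
  24 |  20 | ddbbd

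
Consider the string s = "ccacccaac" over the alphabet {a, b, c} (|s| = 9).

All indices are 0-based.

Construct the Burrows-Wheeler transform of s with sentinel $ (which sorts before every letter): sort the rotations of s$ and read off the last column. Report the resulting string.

rank  rotation    last
    0  $ccacccaac  c
    1  aac$ccaccc  c
    2  ac$ccaccca  a
    3  acccaac$cc  c
    4  c$ccacccaa  a
    5  caac$ccacc  c
    6  cacccaac$c  c
    7  ccaac$ccac  c
    8  ccacccaac$  $
    9  cccaac$cca  a

ccacaccc$a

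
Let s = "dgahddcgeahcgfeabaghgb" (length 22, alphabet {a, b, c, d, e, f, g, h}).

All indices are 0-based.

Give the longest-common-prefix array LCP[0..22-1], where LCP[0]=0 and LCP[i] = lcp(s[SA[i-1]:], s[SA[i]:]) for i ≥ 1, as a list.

rank→(start, suffix):
  0 → (15, 'abaghgb')
  1 → (17, 'aghgb')
  2 → (9, 'ahcgfeabaghgb')
  3 → (2, 'ahddcgeahcgfeabaghgb')
  4 → (21, 'b')
  5 → (16, 'baghgb')
  6 → (6, 'cgeahcgfeabaghgb')
  7 → (11, 'cgfeabaghgb')
  8 → (5, 'dcgeahcgfeabaghgb')
  9 → (4, 'ddcgeahcgfeabaghgb')
  10 → (0, 'dgahddcgeahcgfeabaghgb')
  11 → (14, 'eabaghgb')
  12 → (8, 'eahcgfeabaghgb')
  13 → (13, 'feabaghgb')
  14 → (1, 'gahddcgeahcgfeabaghgb')
  15 → (20, 'gb')
  16 → (7, 'geahcgfeabaghgb')
  17 → (12, 'gfeabaghgb')
  18 → (18, 'ghgb')
  19 → (10, 'hcgfeabaghgb')
  20 → (3, 'hddcgeahcgfeabaghgb')
  21 → (19, 'hgb')

SA = [15, 17, 9, 2, 21, 16, 6, 11, 5, 4, 0, 14, 8, 13, 1, 20, 7, 12, 18, 10, 3, 19]
rank  pair      lcp
   1  s[15:],s[17:]  1  'a'
   2  s[17:],s[9:]  1  'a'
   3  s[9:],s[2:]  2  'ah'
   4  s[2:],s[21:]  0  ''
   5  s[21:],s[16:]  1  'b'
   6  s[16:],s[6:]  0  ''
   7  s[6:],s[11:]  2  'cg'
   8  s[11:],s[5:]  0  ''
   9  s[5:],s[4:]  1  'd'
  10  s[4:],s[0:]  1  'd'
  11  s[0:],s[14:]  0  ''
  12  s[14:],s[8:]  2  'ea'
  13  s[8:],s[13:]  0  ''
  14  s[13:],s[1:]  0  ''
  15  s[1:],s[20:]  1  'g'
  16  s[20:],s[7:]  1  'g'
  17  s[7:],s[12:]  1  'g'
  18  s[12:],s[18:]  1  'g'
  19  s[18:],s[10:]  0  ''
  20  s[10:],s[3:]  1  'h'
  21  s[3:],s[19:]  1  'h'

[0, 1, 1, 2, 0, 1, 0, 2, 0, 1, 1, 0, 2, 0, 0, 1, 1, 1, 1, 0, 1, 1]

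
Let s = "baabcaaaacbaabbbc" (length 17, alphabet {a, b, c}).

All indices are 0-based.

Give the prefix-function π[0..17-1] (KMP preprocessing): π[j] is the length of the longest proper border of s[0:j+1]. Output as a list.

[0, 0, 0, 1, 0, 0, 0, 0, 0, 0, 1, 2, 3, 4, 1, 1, 0]

π[0] = 0
j=1 s[j]='a': π[1]=0 (border '')
j=2 s[j]='a': π[2]=0 (border '')
j=3 s[j]='b': π[3]=1 (border 'b')
j=4 s[j]='c': k: 1→0; π[4]=0 (border '')
j=5 s[j]='a': π[5]=0 (border '')
j=6 s[j]='a': π[6]=0 (border '')
j=7 s[j]='a': π[7]=0 (border '')
j=8 s[j]='a': π[8]=0 (border '')
j=9 s[j]='c': π[9]=0 (border '')
j=10 s[j]='b': π[10]=1 (border 'b')
j=11 s[j]='a': π[11]=2 (border 'ba')
j=12 s[j]='a': π[12]=3 (border 'baa')
j=13 s[j]='b': π[13]=4 (border 'baab')
j=14 s[j]='b': k: 4→1→0; π[14]=1 (border 'b')
j=15 s[j]='b': k: 1→0; π[15]=1 (border 'b')
j=16 s[j]='c': k: 1→0; π[16]=0 (border '')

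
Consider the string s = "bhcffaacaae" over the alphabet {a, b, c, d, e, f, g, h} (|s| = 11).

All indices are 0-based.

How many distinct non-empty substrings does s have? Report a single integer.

rank | idx | suffix
   0 |   5 | aacaae
   1 |   8 | aae
   2 |   6 | acaae
   3 |   9 | ae
   4 |   0 | bhcffaacaae
   5 |   7 | caae
   6 |   2 | cffaacaae
   7 |  10 | e
   8 |   4 | faacaae
   9 |   3 | ffaacaae
  10 |   1 | hcffaacaae

SA = [5, 8, 6, 9, 0, 7, 2, 10, 4, 3, 1]
i: (SA[i-1],SA[i]) lcp shared
  1: (5,8) 2 'aa'
  2: (8,6) 1 'a'
  3: (6,9) 1 'a'
  4: (9,0) 0 ''
  5: (0,7) 0 ''
  6: (7,2) 1 'c'
  7: (2,10) 0 ''
  8: (10,4) 0 ''
  9: (4,3) 1 'f'
  10: (3,1) 0 ''

n(n+1)/2 = 11·12/2 = 66
Σ LCP = 0 + 2 + 1 + 1 + 0 + 0 + 1 + 0 + 0 + 1 + 0 = 6
distinct = 66 − 6 = 60

60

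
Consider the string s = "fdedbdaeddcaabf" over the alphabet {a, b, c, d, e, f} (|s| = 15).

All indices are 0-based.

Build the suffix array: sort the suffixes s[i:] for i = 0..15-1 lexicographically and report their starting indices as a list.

sorted suffixes:
  #0 SA[0]=11  'aabf'
  #1 SA[1]=12  'abf'
  #2 SA[2]=6  'aeddcaabf'
  #3 SA[3]=4  'bdaeddcaabf'
  #4 SA[4]=13  'bf'
  #5 SA[5]=10  'caabf'
  #6 SA[6]=5  'daeddcaabf'
  #7 SA[7]=3  'dbdaeddcaabf'
  #8 SA[8]=9  'dcaabf'
  #9 SA[9]=8  'ddcaabf'
  #10 SA[10]=1  'dedbdaeddcaabf'
  #11 SA[11]=2  'edbdaeddcaabf'
  #12 SA[12]=7  'eddcaabf'
  #13 SA[13]=14  'f'
  #14 SA[14]=0  'fdedbdaeddcaabf'

[11, 12, 6, 4, 13, 10, 5, 3, 9, 8, 1, 2, 7, 14, 0]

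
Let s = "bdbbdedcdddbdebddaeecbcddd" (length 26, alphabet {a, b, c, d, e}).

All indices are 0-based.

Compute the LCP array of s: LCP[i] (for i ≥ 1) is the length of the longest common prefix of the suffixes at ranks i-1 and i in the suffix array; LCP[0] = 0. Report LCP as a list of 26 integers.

[0, 0, 1, 1, 2, 2, 3, 0, 1, 4, 0, 1, 1, 2, 1, 1, 2, 2, 2, 3, 1, 2, 0, 1, 1, 1]

sorted suffixes:
  #0 SA[0]=17  'aeecbcddd'
  #1 SA[1]=2  'bbdedcdddbdebddaeecbcddd'
  #2 SA[2]=21  'bcddd'
  #3 SA[3]=0  'bdbbdedcdddbdebddaeecbcddd'
  #4 SA[4]=14  'bddaeecbcddd'
  #5 SA[5]=11  'bdebddaeecbcddd'
  #6 SA[6]=3  'bdedcdddbdebddaeecbcddd'
  #7 SA[7]=20  'cbcddd'
  #8 SA[8]=22  'cddd'
  #9 SA[9]=7  'cdddbdebddaeecbcddd'
  #10 SA[10]=25  'd'
  #11 SA[11]=16  'daeecbcddd'
  #12 SA[12]=1  'dbbdedcdddbdebddaeecbcddd'
  #13 SA[13]=10  'dbdebddaeecbcddd'
  #14 SA[14]=6  'dcdddbdebddaeecbcddd'
  #15 SA[15]=24  'dd'
  #16 SA[16]=15  'ddaeecbcddd'
  #17 SA[17]=9  'ddbdebddaeecbcddd'
  #18 SA[18]=23  'ddd'
  #19 SA[19]=8  'dddbdebddaeecbcddd'
  #20 SA[20]=12  'debddaeecbcddd'
  #21 SA[21]=4  'dedcdddbdebddaeecbcddd'
  #22 SA[22]=13  'ebddaeecbcddd'
  #23 SA[23]=19  'ecbcddd'
  #24 SA[24]=5  'edcdddbdebddaeecbcddd'
  #25 SA[25]=18  'eecbcddd'

SA = [17, 2, 21, 0, 14, 11, 3, 20, 22, 7, 25, 16, 1, 10, 6, 24, 15, 9, 23, 8, 12, 4, 13, 19, 5, 18]
rank  pair      lcp
   1  s[17:],s[2:]  0  ''
   2  s[2:],s[21:]  1  'b'
   3  s[21:],s[0:]  1  'b'
   4  s[0:],s[14:]  2  'bd'
   5  s[14:],s[11:]  2  'bd'
   6  s[11:],s[3:]  3  'bde'
   7  s[3:],s[20:]  0  ''
   8  s[20:],s[22:]  1  'c'
   9  s[22:],s[7:]  4  'cddd'
  10  s[7:],s[25:]  0  ''
  11  s[25:],s[16:]  1  'd'
  12  s[16:],s[1:]  1  'd'
  13  s[1:],s[10:]  2  'db'
  14  s[10:],s[6:]  1  'd'
  15  s[6:],s[24:]  1  'd'
  16  s[24:],s[15:]  2  'dd'
  17  s[15:],s[9:]  2  'dd'
  18  s[9:],s[23:]  2  'dd'
  19  s[23:],s[8:]  3  'ddd'
  20  s[8:],s[12:]  1  'd'
  21  s[12:],s[4:]  2  'de'
  22  s[4:],s[13:]  0  ''
  23  s[13:],s[19:]  1  'e'
  24  s[19:],s[5:]  1  'e'
  25  s[5:],s[18:]  1  'e'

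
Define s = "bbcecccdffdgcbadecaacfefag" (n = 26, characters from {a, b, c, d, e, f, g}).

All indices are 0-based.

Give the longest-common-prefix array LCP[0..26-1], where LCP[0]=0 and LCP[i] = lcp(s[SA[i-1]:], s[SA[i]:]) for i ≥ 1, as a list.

sorted suffixes:
  #0 SA[0]=18  'aacfefag'
  #1 SA[1]=19  'acfefag'
  #2 SA[2]=14  'adecaacfefag'
  #3 SA[3]=24  'ag'
  #4 SA[4]=13  'badecaacfefag'
  #5 SA[5]=0  'bbcecccdffdgcbadecaacfefag'
  #6 SA[6]=1  'bcecccdffdgcbadecaacfefag'
  #7 SA[7]=17  'caacfefag'
  #8 SA[8]=12  'cbadecaacfefag'
  #9 SA[9]=4  'cccdffdgcbadecaacfefag'
  #10 SA[10]=5  'ccdffdgcbadecaacfefag'
  #11 SA[11]=6  'cdffdgcbadecaacfefag'
  #12 SA[12]=2  'cecccdffdgcbadecaacfefag'
  #13 SA[13]=20  'cfefag'
  #14 SA[14]=15  'decaacfefag'
  #15 SA[15]=7  'dffdgcbadecaacfefag'
  #16 SA[16]=10  'dgcbadecaacfefag'
  #17 SA[17]=16  'ecaacfefag'
  #18 SA[18]=3  'ecccdffdgcbadecaacfefag'
  #19 SA[19]=22  'efag'
  #20 SA[20]=23  'fag'
  #21 SA[21]=9  'fdgcbadecaacfefag'
  #22 SA[22]=21  'fefag'
  #23 SA[23]=8  'ffdgcbadecaacfefag'
  #24 SA[24]=25  'g'
  #25 SA[25]=11  'gcbadecaacfefag'

SA = [18, 19, 14, 24, 13, 0, 1, 17, 12, 4, 5, 6, 2, 20, 15, 7, 10, 16, 3, 22, 23, 9, 21, 8, 25, 11]
i: (SA[i-1],SA[i]) lcp shared
  1: (18,19) 1 'a'
  2: (19,14) 1 'a'
  3: (14,24) 1 'a'
  4: (24,13) 0 ''
  5: (13,0) 1 'b'
  6: (0,1) 1 'b'
  7: (1,17) 0 ''
  8: (17,12) 1 'c'
  9: (12,4) 1 'c'
  10: (4,5) 2 'cc'
  11: (5,6) 1 'c'
  12: (6,2) 1 'c'
  13: (2,20) 1 'c'
  14: (20,15) 0 ''
  15: (15,7) 1 'd'
  16: (7,10) 1 'd'
  17: (10,16) 0 ''
  18: (16,3) 2 'ec'
  19: (3,22) 1 'e'
  20: (22,23) 0 ''
  21: (23,9) 1 'f'
  22: (9,21) 1 'f'
  23: (21,8) 1 'f'
  24: (8,25) 0 ''
  25: (25,11) 1 'g'

[0, 1, 1, 1, 0, 1, 1, 0, 1, 1, 2, 1, 1, 1, 0, 1, 1, 0, 2, 1, 0, 1, 1, 1, 0, 1]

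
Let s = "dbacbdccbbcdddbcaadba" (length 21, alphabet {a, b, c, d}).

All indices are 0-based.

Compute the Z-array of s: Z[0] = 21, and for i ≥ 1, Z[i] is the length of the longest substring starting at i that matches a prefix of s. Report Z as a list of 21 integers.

Z[0]=21
i=1: fresh scan; Z[1]=0
i=2: fresh scan; Z[2]=0
i=3: fresh scan; Z[3]=0
i=4: fresh scan; Z[4]=0
i=5: fresh scan; Z[5]=1 extend→box=[5,6)
i=6: fresh scan; Z[6]=0
i=7: fresh scan; Z[7]=0
i=8: fresh scan; Z[8]=0
i=9: fresh scan; Z[9]=0
i=10: fresh scan; Z[10]=0
i=11: fresh scan; Z[11]=1 extend→box=[11,12)
i=12: fresh scan; Z[12]=1 extend→box=[12,13)
i=13: fresh scan; Z[13]=2 extend→box=[13,15)
i=14: min(r-i=1, Z[1]=0)=0; Z[14]=0
i=15: fresh scan; Z[15]=0
i=16: fresh scan; Z[16]=0
i=17: fresh scan; Z[17]=0
i=18: fresh scan; Z[18]=3 extend→box=[18,21)
i=19: min(r-i=2, Z[1]=0)=0; Z[19]=0
i=20: min(r-i=1, Z[2]=0)=0; Z[20]=0

[21, 0, 0, 0, 0, 1, 0, 0, 0, 0, 0, 1, 1, 2, 0, 0, 0, 0, 3, 0, 0]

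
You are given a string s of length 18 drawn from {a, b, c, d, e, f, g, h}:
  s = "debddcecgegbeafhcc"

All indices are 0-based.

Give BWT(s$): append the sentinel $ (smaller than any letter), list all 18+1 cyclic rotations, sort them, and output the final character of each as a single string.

ceegchdedb$bdcgaecf

rank  rotation             last
    0  $debddcecgegbeafhcc  c
    1  afhcc$debddcecgegbe  e
    2  bddcecgegbeafhcc$de  e
    3  beafhcc$debddcecgeg  g
    4  c$debddcecgegbeafhc  c
    5  cc$debddcecgegbeafh  h
    6  cecgegbeafhcc$debdd  d
    7  cgegbeafhcc$debddce  e
    8  dcecgegbeafhcc$debd  d
    9  ddcecgegbeafhcc$deb  b
   10  debddcecgegbeafhcc$  $
   11  eafhcc$debddcecgegb  b
   12  ebddcecgegbeafhcc$d  d
   13  ecgegbeafhcc$debddc  c
   14  egbeafhcc$debddcecg  g
   15  fhcc$debddcecgegbea  a
   16  gbeafhcc$debddcecge  e
   17  gegbeafhcc$debddcec  c
   18  hcc$debddcecgegbeaf  f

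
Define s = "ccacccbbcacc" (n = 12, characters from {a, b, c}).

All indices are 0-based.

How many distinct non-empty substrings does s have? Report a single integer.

rank | idx | suffix
   0 |   9 | acc
   1 |   2 | acccbbcacc
   2 |   6 | bbcacc
   3 |   7 | bcacc
   4 |  11 | c
   5 |   8 | cacc
   6 |   1 | cacccbbcacc
   7 |   5 | cbbcacc
   8 |  10 | cc
   9 |   0 | ccacccbbcacc
  10 |   4 | ccbbcacc
  11 |   3 | cccbbcacc

SA = [9, 2, 6, 7, 11, 8, 1, 5, 10, 0, 4, 3]
i: (SA[i-1],SA[i]) lcp shared
  1: (9,2) 3 'acc'
  2: (2,6) 0 ''
  3: (6,7) 1 'b'
  4: (7,11) 0 ''
  5: (11,8) 1 'c'
  6: (8,1) 4 'cacc'
  7: (1,5) 1 'c'
  8: (5,10) 1 'c'
  9: (10,0) 2 'cc'
  10: (0,4) 2 'cc'
  11: (4,3) 2 'cc'

n(n+1)/2 = 12·13/2 = 78
Σ LCP = 0 + 3 + 0 + 1 + 0 + 1 + 4 + 1 + 1 + 2 + 2 + 2 = 17
distinct = 78 − 17 = 61

61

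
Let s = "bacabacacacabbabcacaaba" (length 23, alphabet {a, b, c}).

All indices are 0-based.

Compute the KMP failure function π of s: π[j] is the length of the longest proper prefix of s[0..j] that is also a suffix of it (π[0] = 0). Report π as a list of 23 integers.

π[0] = 0
j=1 s[j]='a': π[1]=0 (border '')
j=2 s[j]='c': π[2]=0 (border '')
j=3 s[j]='a': π[3]=0 (border '')
j=4 s[j]='b': π[4]=1 (border 'b')
j=5 s[j]='a': π[5]=2 (border 'ba')
j=6 s[j]='c': π[6]=3 (border 'bac')
j=7 s[j]='a': π[7]=4 (border 'baca')
j=8 s[j]='c': k: 4→0; π[8]=0 (border '')
j=9 s[j]='a': π[9]=0 (border '')
j=10 s[j]='c': π[10]=0 (border '')
j=11 s[j]='a': π[11]=0 (border '')
j=12 s[j]='b': π[12]=1 (border 'b')
j=13 s[j]='b': k: 1→0; π[13]=1 (border 'b')
j=14 s[j]='a': π[14]=2 (border 'ba')
j=15 s[j]='b': k: 2→0; π[15]=1 (border 'b')
j=16 s[j]='c': k: 1→0; π[16]=0 (border '')
j=17 s[j]='a': π[17]=0 (border '')
j=18 s[j]='c': π[18]=0 (border '')
j=19 s[j]='a': π[19]=0 (border '')
j=20 s[j]='a': π[20]=0 (border '')
j=21 s[j]='b': π[21]=1 (border 'b')
j=22 s[j]='a': π[22]=2 (border 'ba')

[0, 0, 0, 0, 1, 2, 3, 4, 0, 0, 0, 0, 1, 1, 2, 1, 0, 0, 0, 0, 0, 1, 2]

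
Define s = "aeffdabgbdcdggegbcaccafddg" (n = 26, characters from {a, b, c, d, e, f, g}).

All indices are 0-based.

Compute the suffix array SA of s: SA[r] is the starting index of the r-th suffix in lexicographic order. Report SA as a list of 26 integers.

sorted suffixes:
  #0 SA[0]=5  'abgbdcdggegbcaccafddg'
  #1 SA[1]=18  'accafddg'
  #2 SA[2]=0  'aeffdabgbdcdggegbcaccafddg'
  #3 SA[3]=21  'afddg'
  #4 SA[4]=16  'bcaccafddg'
  #5 SA[5]=8  'bdcdggegbcaccafddg'
  #6 SA[6]=6  'bgbdcdggegbcaccafddg'
  #7 SA[7]=17  'caccafddg'
  #8 SA[8]=20  'cafddg'
  #9 SA[9]=19  'ccafddg'
  #10 SA[10]=10  'cdggegbcaccafddg'
  #11 SA[11]=4  'dabgbdcdggegbcaccafddg'
  #12 SA[12]=9  'dcdggegbcaccafddg'
  #13 SA[13]=23  'ddg'
  #14 SA[14]=24  'dg'
  #15 SA[15]=11  'dggegbcaccafddg'
  #16 SA[16]=1  'effdabgbdcdggegbcaccafddg'
  #17 SA[17]=14  'egbcaccafddg'
  #18 SA[18]=3  'fdabgbdcdggegbcaccafddg'
  #19 SA[19]=22  'fddg'
  #20 SA[20]=2  'ffdabgbdcdggegbcaccafddg'
  #21 SA[21]=25  'g'
  #22 SA[22]=15  'gbcaccafddg'
  #23 SA[23]=7  'gbdcdggegbcaccafddg'
  #24 SA[24]=13  'gegbcaccafddg'
  #25 SA[25]=12  'ggegbcaccafddg'

[5, 18, 0, 21, 16, 8, 6, 17, 20, 19, 10, 4, 9, 23, 24, 11, 1, 14, 3, 22, 2, 25, 15, 7, 13, 12]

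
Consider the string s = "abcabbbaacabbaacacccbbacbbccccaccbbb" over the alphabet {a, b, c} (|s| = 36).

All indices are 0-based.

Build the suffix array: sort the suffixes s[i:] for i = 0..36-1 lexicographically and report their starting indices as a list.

[7, 13, 10, 3, 0, 8, 14, 22, 30, 16, 35, 6, 12, 21, 34, 5, 11, 20, 33, 4, 24, 1, 25, 9, 2, 29, 15, 19, 32, 23, 28, 18, 31, 27, 17, 26]

rank | idx | suffix
   0 |   7 | aacabbaacacccbbacbbccccaccbbb
   1 |  13 | aacacccbbacbbccccaccbbb
   2 |  10 | abbaacacccbbacbbccccaccbbb
   3 |   3 | abbbaacabbaacacccbbacbbccccaccbbb
   4 |   0 | abcabbbaacabbaacacccbbacbbccccaccbbb
   5 |   8 | acabbaacacccbbacbbccccaccbbb
   6 |  14 | acacccbbacbbccccaccbbb
   7 |  22 | acbbccccaccbbb
   8 |  30 | accbbb
   9 |  16 | acccbbacbbccccaccbbb
  10 |  35 | b
  11 |   6 | baacabbaacacccbbacbbccccaccbbb
  12 |  12 | baacacccbbacbbccccaccbbb
  13 |  21 | bacbbccccaccbbb
  14 |  34 | bb
  15 |   5 | bbaacabbaacacccbbacbbccccaccbbb
  16 |  11 | bbaacacccbbacbbccccaccbbb
  17 |  20 | bbacbbccccaccbbb
  18 |  33 | bbb
  19 |   4 | bbbaacabbaacacccbbacbbccccaccbbb
  20 |  24 | bbccccaccbbb
  21 |   1 | bcabbbaacabbaacacccbbacbbccccaccbbb
  22 |  25 | bccccaccbbb
  23 |   9 | cabbaacacccbbacbbccccaccbbb
  24 |   2 | cabbbaacabbaacacccbbacbbccccaccbbb
  25 |  29 | caccbbb
  26 |  15 | cacccbbacbbccccaccbbb
  27 |  19 | cbbacbbccccaccbbb
  28 |  32 | cbbb
  29 |  23 | cbbccccaccbbb
  30 |  28 | ccaccbbb
  31 |  18 | ccbbacbbccccaccbbb
  32 |  31 | ccbbb
  33 |  27 | cccaccbbb
  34 |  17 | cccbbacbbccccaccbbb
  35 |  26 | ccccaccbbb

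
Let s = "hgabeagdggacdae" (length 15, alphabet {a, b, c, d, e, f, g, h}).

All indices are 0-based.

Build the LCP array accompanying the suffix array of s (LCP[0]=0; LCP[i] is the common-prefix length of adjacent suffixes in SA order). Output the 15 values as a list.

[0, 1, 1, 1, 0, 0, 0, 1, 0, 1, 0, 2, 1, 1, 0]

rank→(start, suffix):
  0 → (2, 'abeagdggacdae')
  1 → (10, 'acdae')
  2 → (13, 'ae')
  3 → (5, 'agdggacdae')
  4 → (3, 'beagdggacdae')
  5 → (11, 'cdae')
  6 → (12, 'dae')
  7 → (7, 'dggacdae')
  8 → (14, 'e')
  9 → (4, 'eagdggacdae')
  10 → (1, 'gabeagdggacdae')
  11 → (9, 'gacdae')
  12 → (6, 'gdggacdae')
  13 → (8, 'ggacdae')
  14 → (0, 'hgabeagdggacdae')

SA = [2, 10, 13, 5, 3, 11, 12, 7, 14, 4, 1, 9, 6, 8, 0]
rank  pair      lcp
   1  s[2:],s[10:]  1  'a'
   2  s[10:],s[13:]  1  'a'
   3  s[13:],s[5:]  1  'a'
   4  s[5:],s[3:]  0  ''
   5  s[3:],s[11:]  0  ''
   6  s[11:],s[12:]  0  ''
   7  s[12:],s[7:]  1  'd'
   8  s[7:],s[14:]  0  ''
   9  s[14:],s[4:]  1  'e'
  10  s[4:],s[1:]  0  ''
  11  s[1:],s[9:]  2  'ga'
  12  s[9:],s[6:]  1  'g'
  13  s[6:],s[8:]  1  'g'
  14  s[8:],s[0:]  0  ''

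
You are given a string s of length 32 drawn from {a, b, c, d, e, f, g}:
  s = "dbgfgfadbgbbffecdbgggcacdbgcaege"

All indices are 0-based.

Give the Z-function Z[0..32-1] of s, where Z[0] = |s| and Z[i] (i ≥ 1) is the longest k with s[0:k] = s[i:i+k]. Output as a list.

Z[0]=32
i=1: i≥r, start 0; Z[1]=0
i=2: i≥r, start 0; Z[2]=0
i=3: i≥r, start 0; Z[3]=0
i=4: i≥r, start 0; Z[4]=0
i=5: i≥r, start 0; Z[5]=0
i=6: i≥r, start 0; Z[6]=0
i=7: i≥r, start 0; Z[7]=3 grow→box=[7,10)
i=8: min(r-i=2, Z[1]=0)=0; Z[8]=0
i=9: min(r-i=1, Z[2]=0)=0; Z[9]=0
i=10: i≥r, start 0; Z[10]=0
i=11: i≥r, start 0; Z[11]=0
i=12: i≥r, start 0; Z[12]=0
i=13: i≥r, start 0; Z[13]=0
i=14: i≥r, start 0; Z[14]=0
i=15: i≥r, start 0; Z[15]=0
i=16: i≥r, start 0; Z[16]=3 grow→box=[16,19)
i=17: min(r-i=2, Z[1]=0)=0; Z[17]=0
i=18: min(r-i=1, Z[2]=0)=0; Z[18]=0
i=19: i≥r, start 0; Z[19]=0
i=20: i≥r, start 0; Z[20]=0
i=21: i≥r, start 0; Z[21]=0
i=22: i≥r, start 0; Z[22]=0
i=23: i≥r, start 0; Z[23]=0
i=24: i≥r, start 0; Z[24]=3 grow→box=[24,27)
i=25: min(r-i=2, Z[1]=0)=0; Z[25]=0
i=26: min(r-i=1, Z[2]=0)=0; Z[26]=0
i=27: i≥r, start 0; Z[27]=0
i=28: i≥r, start 0; Z[28]=0
i=29: i≥r, start 0; Z[29]=0
i=30: i≥r, start 0; Z[30]=0
i=31: i≥r, start 0; Z[31]=0

[32, 0, 0, 0, 0, 0, 0, 3, 0, 0, 0, 0, 0, 0, 0, 0, 3, 0, 0, 0, 0, 0, 0, 0, 3, 0, 0, 0, 0, 0, 0, 0]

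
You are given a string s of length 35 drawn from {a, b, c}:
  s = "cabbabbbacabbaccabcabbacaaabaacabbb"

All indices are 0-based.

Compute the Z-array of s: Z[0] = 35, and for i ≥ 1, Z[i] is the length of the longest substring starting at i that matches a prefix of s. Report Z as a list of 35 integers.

[35, 0, 0, 0, 0, 0, 0, 0, 0, 5, 0, 0, 0, 0, 1, 3, 0, 0, 5, 0, 0, 0, 0, 2, 0, 0, 0, 0, 0, 0, 4, 0, 0, 0, 0]

Z[0]=35
i=1: i≥r, start 0; Z[1]=0
i=2: i≥r, start 0; Z[2]=0
i=3: i≥r, start 0; Z[3]=0
i=4: i≥r, start 0; Z[4]=0
i=5: i≥r, start 0; Z[5]=0
i=6: i≥r, start 0; Z[6]=0
i=7: i≥r, start 0; Z[7]=0
i=8: i≥r, start 0; Z[8]=0
i=9: i≥r, start 0; Z[9]=5 scan→box=[9,14)
i=10: min(r-i=4, Z[1]=0)=0; Z[10]=0
i=11: min(r-i=3, Z[2]=0)=0; Z[11]=0
i=12: min(r-i=2, Z[3]=0)=0; Z[12]=0
i=13: min(r-i=1, Z[4]=0)=0; Z[13]=0
i=14: i≥r, start 0; Z[14]=1 scan→box=[14,15)
i=15: i≥r, start 0; Z[15]=3 scan→box=[15,18)
i=16: min(r-i=2, Z[1]=0)=0; Z[16]=0
i=17: min(r-i=1, Z[2]=0)=0; Z[17]=0
i=18: i≥r, start 0; Z[18]=5 scan→box=[18,23)
i=19: min(r-i=4, Z[1]=0)=0; Z[19]=0
i=20: min(r-i=3, Z[2]=0)=0; Z[20]=0
i=21: min(r-i=2, Z[3]=0)=0; Z[21]=0
i=22: min(r-i=1, Z[4]=0)=0; Z[22]=0
i=23: i≥r, start 0; Z[23]=2 scan→box=[23,25)
i=24: min(r-i=1, Z[1]=0)=0; Z[24]=0
i=25: i≥r, start 0; Z[25]=0
i=26: i≥r, start 0; Z[26]=0
i=27: i≥r, start 0; Z[27]=0
i=28: i≥r, start 0; Z[28]=0
i=29: i≥r, start 0; Z[29]=0
i=30: i≥r, start 0; Z[30]=4 scan→box=[30,34)
i=31: min(r-i=3, Z[1]=0)=0; Z[31]=0
i=32: min(r-i=2, Z[2]=0)=0; Z[32]=0
i=33: min(r-i=1, Z[3]=0)=0; Z[33]=0
i=34: i≥r, start 0; Z[34]=0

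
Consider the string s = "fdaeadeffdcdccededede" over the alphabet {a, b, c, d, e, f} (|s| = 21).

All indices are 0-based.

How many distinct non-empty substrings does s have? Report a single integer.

sorted suffixes:
  #0 SA[0]=4  'adeffdcdccededede'
  #1 SA[1]=2  'aeadeffdcdccededede'
  #2 SA[2]=12  'ccededede'
  #3 SA[3]=10  'cdccededede'
  #4 SA[4]=13  'cededede'
  #5 SA[5]=1  'daeadeffdcdccededede'
  #6 SA[6]=11  'dccededede'
  #7 SA[7]=9  'dcdccededede'
  #8 SA[8]=19  'de'
  #9 SA[9]=17  'dede'
  #10 SA[10]=15  'dedede'
  #11 SA[11]=5  'deffdcdccededede'
  #12 SA[12]=20  'e'
  #13 SA[13]=3  'eadeffdcdccededede'
  #14 SA[14]=18  'ede'
  #15 SA[15]=16  'edede'
  #16 SA[16]=14  'ededede'
  #17 SA[17]=6  'effdcdccededede'
  #18 SA[18]=0  'fdaeadeffdcdccededede'
  #19 SA[19]=8  'fdcdccededede'
  #20 SA[20]=7  'ffdcdccededede'

SA = [4, 2, 12, 10, 13, 1, 11, 9, 19, 17, 15, 5, 20, 3, 18, 16, 14, 6, 0, 8, 7]
rank  pair      lcp
   1  s[4:],s[2:]  1  'a'
   2  s[2:],s[12:]  0  ''
   3  s[12:],s[10:]  1  'c'
   4  s[10:],s[13:]  1  'c'
   5  s[13:],s[1:]  0  ''
   6  s[1:],s[11:]  1  'd'
   7  s[11:],s[9:]  2  'dc'
   8  s[9:],s[19:]  1  'd'
   9  s[19:],s[17:]  2  'de'
  10  s[17:],s[15:]  4  'dede'
  11  s[15:],s[5:]  2  'de'
  12  s[5:],s[20:]  0  ''
  13  s[20:],s[3:]  1  'e'
  14  s[3:],s[18:]  1  'e'
  15  s[18:],s[16:]  3  'ede'
  16  s[16:],s[14:]  5  'edede'
  17  s[14:],s[6:]  1  'e'
  18  s[6:],s[0:]  0  ''
  19  s[0:],s[8:]  2  'fd'
  20  s[8:],s[7:]  1  'f'

n(n+1)/2 = 21·22/2 = 231
Σ LCP = 0 + 1 + 0 + 1 + 1 + 0 + 1 + 2 + 1 + 2 + 4 + 2 + 0 + 1 + 1 + 3 + 5 + 1 + 0 + 2 + 1 = 29
distinct = 231 − 29 = 202

202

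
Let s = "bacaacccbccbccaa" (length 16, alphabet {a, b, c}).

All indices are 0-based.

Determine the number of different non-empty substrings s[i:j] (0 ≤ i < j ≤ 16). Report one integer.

rank | idx | suffix
   0 |  15 | a
   1 |  14 | aa
   2 |   3 | aacccbccbccaa
   3 |   1 | acaacccbccbccaa
   4 |   4 | acccbccbccaa
   5 |   0 | bacaacccbccbccaa
   6 |  11 | bccaa
   7 |   8 | bccbccaa
   8 |  13 | caa
   9 |   2 | caacccbccbccaa
  10 |  10 | cbccaa
  11 |   7 | cbccbccaa
  12 |  12 | ccaa
  13 |   9 | ccbccaa
  14 |   6 | ccbccbccaa
  15 |   5 | cccbccbccaa

SA = [15, 14, 3, 1, 4, 0, 11, 8, 13, 2, 10, 7, 12, 9, 6, 5]
[i] adj suffixes → lcp
  [1] 15/14 → 1 ('a')
  [2] 14/3 → 2 ('aa')
  [3] 3/1 → 1 ('a')
  [4] 1/4 → 2 ('ac')
  [5] 4/0 → 0 ('')
  [6] 0/11 → 1 ('b')
  [7] 11/8 → 3 ('bcc')
  [8] 8/13 → 0 ('')
  [9] 13/2 → 3 ('caa')
  [10] 2/10 → 1 ('c')
  [11] 10/7 → 4 ('cbcc')
  [12] 7/12 → 1 ('c')
  [13] 12/9 → 2 ('cc')
  [14] 9/6 → 5 ('ccbcc')
  [15] 6/5 → 2 ('cc')

n(n+1)/2 = 16·17/2 = 136
Σ LCP = 0 + 1 + 2 + 1 + 2 + 0 + 1 + 3 + 0 + 3 + 1 + 4 + 1 + 2 + 5 + 2 = 28
distinct = 136 − 28 = 108

108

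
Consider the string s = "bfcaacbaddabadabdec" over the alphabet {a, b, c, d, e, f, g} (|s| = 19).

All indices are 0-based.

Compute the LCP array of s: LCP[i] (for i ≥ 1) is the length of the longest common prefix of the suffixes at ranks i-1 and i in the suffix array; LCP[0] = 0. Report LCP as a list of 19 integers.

rank | idx | suffix
   0 |   3 | aacbaddabadabdec
   1 |  10 | abadabdec
   2 |  14 | abdec
   3 |   4 | acbaddabadabdec
   4 |  12 | adabdec
   5 |   7 | addabadabdec
   6 |  11 | badabdec
   7 |   6 | baddabadabdec
   8 |  15 | bdec
   9 |   0 | bfcaacbaddabadabdec
  10 |  18 | c
  11 |   2 | caacbaddabadabdec
  12 |   5 | cbaddabadabdec
  13 |   9 | dabadabdec
  14 |  13 | dabdec
  15 |   8 | ddabadabdec
  16 |  16 | dec
  17 |  17 | ec
  18 |   1 | fcaacbaddabadabdec

SA = [3, 10, 14, 4, 12, 7, 11, 6, 15, 0, 18, 2, 5, 9, 13, 8, 16, 17, 1]
[i] adj suffixes → lcp
  [1] 3/10 → 1 ('a')
  [2] 10/14 → 2 ('ab')
  [3] 14/4 → 1 ('a')
  [4] 4/12 → 1 ('a')
  [5] 12/7 → 2 ('ad')
  [6] 7/11 → 0 ('')
  [7] 11/6 → 3 ('bad')
  [8] 6/15 → 1 ('b')
  [9] 15/0 → 1 ('b')
  [10] 0/18 → 0 ('')
  [11] 18/2 → 1 ('c')
  [12] 2/5 → 1 ('c')
  [13] 5/9 → 0 ('')
  [14] 9/13 → 3 ('dab')
  [15] 13/8 → 1 ('d')
  [16] 8/16 → 1 ('d')
  [17] 16/17 → 0 ('')
  [18] 17/1 → 0 ('')

[0, 1, 2, 1, 1, 2, 0, 3, 1, 1, 0, 1, 1, 0, 3, 1, 1, 0, 0]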